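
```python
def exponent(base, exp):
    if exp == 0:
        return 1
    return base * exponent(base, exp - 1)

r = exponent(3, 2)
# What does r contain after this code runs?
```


exponent(3, 2)
= 3 * exponent(3, 1)
= 3 * 3 * exponent(3, 0)
= 3 * 3 * 1
= 9


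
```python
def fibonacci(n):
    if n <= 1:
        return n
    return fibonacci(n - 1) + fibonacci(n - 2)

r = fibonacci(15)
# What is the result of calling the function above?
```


fibonacci(15)
= fibonacci(14) + fibonacci(13)
= (fibonacci(13) + fibonacci(12)) + fibonacci(13)
Computing bottom-up: fibonacci(0)=0, fibonacci(1)=1, fibonacci(2)=1, fibonacci(3)=2, fibonacci(4)=3, fibonacci(5)=5, fibonacci(6)=8, fibonacci(7)=13, fibonacci(8)=21, fibonacci(9)=34, fibonacci(10)=55, fibonacci(11)=89, fibonacci(12)=144, fibonacci(13)=233, fibonacci(14)=377, fibonacci(15)=610
= 610


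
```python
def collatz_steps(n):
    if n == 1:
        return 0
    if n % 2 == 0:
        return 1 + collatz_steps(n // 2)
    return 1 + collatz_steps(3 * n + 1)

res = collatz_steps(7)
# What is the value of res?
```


collatz_steps(7)
7 is odd -> 3*7+1 = 22 -> collatz_steps(22)
22 is even -> collatz_steps(11)
11 is odd -> 3*11+1 = 34 -> collatz_steps(34)
34 is even -> collatz_steps(17)
17 is odd -> 3*17+1 = 52 -> collatz_steps(52)
52 is even -> collatz_steps(26)
26 is even -> collatz_steps(13)
13 is odd -> 3*13+1 = 40 -> collatz_steps(40)
40 is even -> collatz_steps(20)
20 is even -> collatz_steps(10)
10 is even -> collatz_steps(5)
5 is odd -> 3*5+1 = 16 -> collatz_steps(16)
16 is even -> collatz_steps(8)
8 is even -> collatz_steps(4)
4 is even -> collatz_steps(2)
2 is even -> collatz_steps(1)
Reached 1 after 16 steps
= 16


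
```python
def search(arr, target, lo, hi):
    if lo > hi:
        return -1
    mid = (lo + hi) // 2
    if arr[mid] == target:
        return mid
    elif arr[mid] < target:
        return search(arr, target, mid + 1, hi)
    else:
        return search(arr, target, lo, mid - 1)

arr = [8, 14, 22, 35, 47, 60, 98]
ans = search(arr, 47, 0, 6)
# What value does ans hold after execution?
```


search(arr, 47, 0, 6)
lo=0, hi=6, mid=3, arr[mid]=35
35 < 47, search right half
lo=4, hi=6, mid=5, arr[mid]=60
60 > 47, search left half
lo=4, hi=4, mid=4, arr[mid]=47
arr[4] == 47, found at index 4
= 4


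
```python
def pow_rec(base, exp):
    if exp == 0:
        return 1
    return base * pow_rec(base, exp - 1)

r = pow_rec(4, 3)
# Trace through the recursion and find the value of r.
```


pow_rec(4, 3)
= 4 * pow_rec(4, 2)
= 4 * 4 * pow_rec(4, 1)
= 4 * 4 * 4 * pow_rec(4, 0)
= 4 * 4 * 4 * 1
= 64


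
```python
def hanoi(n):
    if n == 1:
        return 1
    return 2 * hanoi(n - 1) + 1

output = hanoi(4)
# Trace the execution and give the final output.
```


hanoi(4)
= 2 * hanoi(3) + 1
= 2 * (2 * hanoi(2) + 1) + 1
= 2 * (2 * (2 * hanoi(1) + 1) + 1) + 1
Now compute bottom-up:
hanoi(1) = 1
hanoi(2) = 2 * 1 + 1 = 3
hanoi(3) = 2 * 3 + 1 = 7
hanoi(4) = 2 * 7 + 1 = 15
= 15


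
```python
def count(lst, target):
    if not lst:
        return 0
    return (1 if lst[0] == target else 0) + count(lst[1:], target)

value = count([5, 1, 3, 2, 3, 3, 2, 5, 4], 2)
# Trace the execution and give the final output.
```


count([5, 1, 3, 2, 3, 3, 2, 5, 4], 2)
lst[0]=5 != 2: 0 + count([1, 3, 2, 3, 3, 2, 5, 4], 2)
lst[0]=1 != 2: 0 + count([3, 2, 3, 3, 2, 5, 4], 2)
lst[0]=3 != 2: 0 + count([2, 3, 3, 2, 5, 4], 2)
lst[0]=2 == 2: 1 + count([3, 3, 2, 5, 4], 2)
lst[0]=3 != 2: 0 + count([3, 2, 5, 4], 2)
lst[0]=3 != 2: 0 + count([2, 5, 4], 2)
lst[0]=2 == 2: 1 + count([5, 4], 2)
lst[0]=5 != 2: 0 + count([4], 2)
lst[0]=4 != 2: 0 + count([], 2)
= 2


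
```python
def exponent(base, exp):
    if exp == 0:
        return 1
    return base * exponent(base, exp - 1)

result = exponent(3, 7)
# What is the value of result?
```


exponent(3, 7)
= 3 * exponent(3, 6)
= 3 * 3 * exponent(3, 5)
= 3 * 3 * 3 * exponent(3, 4)
= 3 * 3 * 3 * 3 * exponent(3, 3)
= 3 * 3 * 3 * 3 * 3 * exponent(3, 2)
= 3 * 3 * 3 * 3 * 3 * 3 * exponent(3, 1)
= 3 * 3 * 3 * 3 * 3 * 3 * 3 * exponent(3, 0)
= 3 * 3 * 3 * 3 * 3 * 3 * 3 * 1
= 2187


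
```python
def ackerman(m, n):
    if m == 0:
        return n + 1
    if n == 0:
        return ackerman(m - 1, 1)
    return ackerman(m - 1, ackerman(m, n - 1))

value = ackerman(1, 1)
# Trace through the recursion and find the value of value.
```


ackerman(1, 1)
= ackerman(0, ackerman(1, 0))
First compute ackerman(1, 0) = 2
= ackerman(0, 2)
= 3


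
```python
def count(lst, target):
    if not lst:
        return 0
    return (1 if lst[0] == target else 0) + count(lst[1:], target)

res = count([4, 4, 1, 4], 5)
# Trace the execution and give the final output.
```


count([4, 4, 1, 4], 5)
lst[0]=4 != 5: 0 + count([4, 1, 4], 5)
lst[0]=4 != 5: 0 + count([1, 4], 5)
lst[0]=1 != 5: 0 + count([4], 5)
lst[0]=4 != 5: 0 + count([], 5)
= 0


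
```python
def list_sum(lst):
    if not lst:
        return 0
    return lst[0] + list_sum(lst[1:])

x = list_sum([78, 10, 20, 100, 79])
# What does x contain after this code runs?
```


list_sum([78, 10, 20, 100, 79])
= 78 + list_sum([10, 20, 100, 79])
= 78 + 10 + list_sum([20, 100, 79])
= 78 + 10 + 20 + list_sum([100, 79])
= 78 + 10 + 20 + 100 + list_sum([79])
= 78 + 10 + 20 + 100 + 79 + list_sum([])
= 78 + 10 + 20 + 100 + 79 + 0
= 287


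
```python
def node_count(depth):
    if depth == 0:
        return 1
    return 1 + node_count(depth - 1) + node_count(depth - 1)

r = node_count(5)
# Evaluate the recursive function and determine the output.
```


node_count(5)
= 1 + node_count(4) + node_count(4)
= 1 + 2 * node_count(4)
node_count(k) = 2^(k+1) - 1
node_count(0) = 1
node_count(1) = 3
node_count(2) = 7
node_count(3) = 15
node_count(4) = 31
node_count(5) = 2^6 - 1 = 63


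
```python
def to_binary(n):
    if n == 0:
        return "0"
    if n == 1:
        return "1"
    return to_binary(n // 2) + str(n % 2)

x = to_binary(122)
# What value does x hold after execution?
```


to_binary(122)
= to_binary(61) + "0"
= to_binary(30) + "1" + "0"
= to_binary(15) + "0" + "1" + "0"
= to_binary(7) + "1" + "0" + "1" + "0"
= to_binary(3) + "1" + "1" + "0" + "1" + "0"
= to_binary(1) + "1" + "1" + "1" + "0" + "1" + "0"
= "1" + "1" + "1" + "1" + "0" + "1" + "0"
= "1111010"


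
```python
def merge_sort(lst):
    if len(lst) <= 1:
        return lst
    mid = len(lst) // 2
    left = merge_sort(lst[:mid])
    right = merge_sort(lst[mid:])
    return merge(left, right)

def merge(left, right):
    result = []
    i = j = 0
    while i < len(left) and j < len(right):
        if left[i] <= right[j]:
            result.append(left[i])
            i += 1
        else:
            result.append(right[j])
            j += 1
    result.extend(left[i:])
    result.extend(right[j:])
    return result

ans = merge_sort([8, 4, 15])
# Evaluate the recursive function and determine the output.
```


merge_sort([8, 4, 15])
Split into [8] and [4, 15]
Left sorted: [8]
Right sorted: [4, 15]
Merge [8] and [4, 15]
= [4, 8, 15]


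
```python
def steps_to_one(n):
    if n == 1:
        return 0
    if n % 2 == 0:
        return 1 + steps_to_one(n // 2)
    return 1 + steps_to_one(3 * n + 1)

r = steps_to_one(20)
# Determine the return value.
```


steps_to_one(20)
20 is even -> steps_to_one(10)
10 is even -> steps_to_one(5)
5 is odd -> 3*5+1 = 16 -> steps_to_one(16)
16 is even -> steps_to_one(8)
8 is even -> steps_to_one(4)
4 is even -> steps_to_one(2)
2 is even -> steps_to_one(1)
Reached 1 after 7 steps
= 7


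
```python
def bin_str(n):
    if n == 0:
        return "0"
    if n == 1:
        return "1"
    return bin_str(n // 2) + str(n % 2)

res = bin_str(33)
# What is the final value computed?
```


bin_str(33)
= bin_str(16) + "1"
= bin_str(8) + "0" + "1"
= bin_str(4) + "0" + "0" + "1"
= bin_str(2) + "0" + "0" + "0" + "1"
= bin_str(1) + "0" + "0" + "0" + "0" + "1"
= "1" + "0" + "0" + "0" + "0" + "1"
= "100001"


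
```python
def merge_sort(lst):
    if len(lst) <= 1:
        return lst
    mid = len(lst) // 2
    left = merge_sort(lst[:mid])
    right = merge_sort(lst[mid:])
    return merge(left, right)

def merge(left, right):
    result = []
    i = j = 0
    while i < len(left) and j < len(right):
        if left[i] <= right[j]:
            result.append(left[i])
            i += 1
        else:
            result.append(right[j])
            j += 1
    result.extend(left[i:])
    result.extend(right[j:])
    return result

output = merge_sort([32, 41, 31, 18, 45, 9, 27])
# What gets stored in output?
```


merge_sort([32, 41, 31, 18, 45, 9, 27])
Split into [32, 41, 31] and [18, 45, 9, 27]
Left sorted: [31, 32, 41]
Right sorted: [9, 18, 27, 45]
Merge [31, 32, 41] and [9, 18, 27, 45]
= [9, 18, 27, 31, 32, 41, 45]


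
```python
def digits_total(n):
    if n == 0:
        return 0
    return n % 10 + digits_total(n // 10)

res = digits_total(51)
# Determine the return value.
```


digits_total(51)
= 1 + digits_total(5)
= 1 + 5 + digits_total(0)
= 1 + 5 + 0
= 6


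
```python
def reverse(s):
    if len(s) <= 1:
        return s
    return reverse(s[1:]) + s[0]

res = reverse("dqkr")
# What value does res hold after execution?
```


reverse("dqkr")
= reverse("qkr") + "d"
= reverse("kr") + "q" + "d"
= reverse("r") + "k" + "q" + "d"
= "r" + "k" + "q" + "d"
= "rkqd"


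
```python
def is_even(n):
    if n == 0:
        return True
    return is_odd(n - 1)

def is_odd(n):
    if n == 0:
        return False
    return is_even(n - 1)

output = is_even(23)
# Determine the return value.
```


is_even(23)
= is_odd(22)
= is_even(21)
= is_odd(20)
= is_even(19)
= is_odd(18)
= is_even(17)
= is_odd(16)
= is_even(15)
= is_odd(14)
= is_even(13)
= is_odd(12)
= is_even(11)
= is_odd(10)
= is_even(9)
= is_odd(8)
= is_even(7)
= is_odd(6)
= is_even(5)
= is_odd(4)
= is_even(3)
= is_odd(2)
= is_even(1)
= is_odd(0)
n == 0: return False
= False


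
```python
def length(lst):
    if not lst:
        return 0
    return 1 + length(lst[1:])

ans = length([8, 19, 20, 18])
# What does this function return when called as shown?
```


length([8, 19, 20, 18])
= 1 + length([19, 20, 18])
= 1 + 1 + length([20, 18])
= 1 + 1 + 1 + length([18])
= 1 + 1 + 1 + 1 + length([])
= 1 + 1 + 1 + 1 + 0
= 4


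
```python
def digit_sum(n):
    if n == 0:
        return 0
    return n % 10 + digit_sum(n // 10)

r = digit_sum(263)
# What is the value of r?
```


digit_sum(263)
= 3 + digit_sum(26)
= 3 + 6 + digit_sum(2)
= 3 + 6 + 2 + digit_sum(0)
= 3 + 6 + 2 + 0
= 11


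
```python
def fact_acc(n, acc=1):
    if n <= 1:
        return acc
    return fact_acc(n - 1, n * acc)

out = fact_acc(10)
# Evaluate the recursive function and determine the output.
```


fact_acc(10, 1)
= fact_acc(9, 10 * 1) = fact_acc(9, 10)
= fact_acc(8, 9 * 10) = fact_acc(8, 90)
= fact_acc(7, 8 * 90) = fact_acc(7, 720)
= fact_acc(6, 7 * 720) = fact_acc(6, 5040)
= fact_acc(5, 6 * 5040) = fact_acc(5, 30240)
= fact_acc(4, 5 * 30240) = fact_acc(4, 151200)
= fact_acc(3, 4 * 151200) = fact_acc(3, 604800)
= fact_acc(2, 3 * 604800) = fact_acc(2, 1814400)
= fact_acc(1, 2 * 1814400) = fact_acc(1, 3628800)
n <= 1, return acc = 3628800


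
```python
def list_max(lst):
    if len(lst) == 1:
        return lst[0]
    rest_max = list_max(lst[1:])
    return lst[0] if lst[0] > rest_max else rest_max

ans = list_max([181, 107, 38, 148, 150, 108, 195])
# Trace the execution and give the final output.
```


list_max([181, 107, 38, 148, 150, 108, 195])
= compare 181 with list_max([107, 38, 148, 150, 108, 195])
= compare 107 with list_max([38, 148, 150, 108, 195])
= compare 38 with list_max([148, 150, 108, 195])
= compare 148 with list_max([150, 108, 195])
= compare 150 with list_max([108, 195])
= compare 108 with list_max([195])
Base: list_max([195]) = 195
compare 108 with 195: max = 195
compare 150 with 195: max = 195
compare 148 with 195: max = 195
compare 38 with 195: max = 195
compare 107 with 195: max = 195
compare 181 with 195: max = 195
= 195


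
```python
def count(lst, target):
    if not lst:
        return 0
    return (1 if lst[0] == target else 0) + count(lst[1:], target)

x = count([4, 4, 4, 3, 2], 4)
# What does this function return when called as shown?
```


count([4, 4, 4, 3, 2], 4)
lst[0]=4 == 4: 1 + count([4, 4, 3, 2], 4)
lst[0]=4 == 4: 1 + count([4, 3, 2], 4)
lst[0]=4 == 4: 1 + count([3, 2], 4)
lst[0]=3 != 4: 0 + count([2], 4)
lst[0]=2 != 4: 0 + count([], 4)
= 3


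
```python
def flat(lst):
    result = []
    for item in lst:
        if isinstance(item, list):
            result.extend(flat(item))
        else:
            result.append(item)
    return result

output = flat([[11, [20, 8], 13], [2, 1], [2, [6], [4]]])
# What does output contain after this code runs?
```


flat([[11, [20, 8], 13], [2, 1], [2, [6], [4]]])
Processing each element:
  [11, [20, 8], 13] is a list -> flat recursively -> [11, 20, 8, 13]
  [2, 1] is a list -> flat recursively -> [2, 1]
  [2, [6], [4]] is a list -> flat recursively -> [2, 6, 4]
= [11, 20, 8, 13, 2, 1, 2, 6, 4]


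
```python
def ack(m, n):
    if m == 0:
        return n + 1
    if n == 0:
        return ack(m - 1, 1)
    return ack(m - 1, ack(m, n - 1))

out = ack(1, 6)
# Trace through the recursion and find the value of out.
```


ack(1, 6)
= ack(0, ack(1, 5))
First compute ack(1, 5) = 7
= ack(0, 7)
= 8


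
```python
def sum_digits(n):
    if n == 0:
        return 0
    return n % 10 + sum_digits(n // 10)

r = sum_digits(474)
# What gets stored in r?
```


sum_digits(474)
= 4 + sum_digits(47)
= 4 + 7 + sum_digits(4)
= 4 + 7 + 4 + sum_digits(0)
= 4 + 7 + 4 + 0
= 15


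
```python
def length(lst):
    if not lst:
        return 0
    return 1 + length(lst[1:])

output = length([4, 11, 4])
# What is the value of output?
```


length([4, 11, 4])
= 1 + length([11, 4])
= 1 + 1 + length([4])
= 1 + 1 + 1 + length([])
= 1 + 1 + 1 + 0
= 3


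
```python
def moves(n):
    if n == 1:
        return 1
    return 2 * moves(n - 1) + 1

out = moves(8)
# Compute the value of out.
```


moves(8)
= 2 * moves(7) + 1
= 2 * (2 * moves(6) + 1) + 1
= 2 * (2 * (2 * moves(5) + 1) + 1) + 1
= 2 * (2 * (2 * (2 * moves(4) + 1) + 1) + 1) + 1
= 2 * (2 * (2 * (2 * (2 * moves(3) + 1) + 1) + 1) + 1) + 1
= 2 * (2 * (2 * (2 * (2 * (2 * moves(2) + 1) + 1) + 1) + 1) + 1) + 1
= 2 * (2 * (2 * (2 * (2 * (2 * (2 * moves(1) + 1) + 1) + 1) + 1) + 1) + 1) + 1
Now compute bottom-up:
moves(1) = 1
moves(2) = 2 * 1 + 1 = 3
moves(3) = 2 * 3 + 1 = 7
moves(4) = 2 * 7 + 1 = 15
moves(5) = 2 * 15 + 1 = 31
moves(6) = 2 * 31 + 1 = 63
moves(7) = 2 * 63 + 1 = 127
moves(8) = 2 * 127 + 1 = 255
= 255


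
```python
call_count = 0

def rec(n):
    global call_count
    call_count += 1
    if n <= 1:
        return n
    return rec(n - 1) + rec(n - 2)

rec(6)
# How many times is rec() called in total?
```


rec(6) calls rec(5) and rec(4); each non-base call branches into two more.
Let C(k) = total number of calls made by rec(k), including the call to rec(k) itself.
Base cases: C(0) = 1, C(1) = 1
Recurrence: C(k) = 1 + C(k-1) + C(k-2)
  C(2) = 1 + C(1) + C(0) = 1 + 1 + 1 = 3
  C(3) = 1 + C(2) + C(1) = 1 + 3 + 1 = 5
  C(4) = 1 + C(3) + C(2) = 1 + 5 + 3 = 9
  C(5) = 1 + C(4) + C(3) = 1 + 9 + 5 = 15
  C(6) = 1 + C(5) + C(4) = 1 + 15 + 9 = 25
Total calls = C(6) = 25


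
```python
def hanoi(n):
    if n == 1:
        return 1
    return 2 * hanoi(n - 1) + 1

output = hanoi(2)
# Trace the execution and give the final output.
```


hanoi(2)
= 2 * hanoi(1) + 1
Now compute bottom-up:
hanoi(1) = 1
hanoi(2) = 2 * 1 + 1 = 3
= 3


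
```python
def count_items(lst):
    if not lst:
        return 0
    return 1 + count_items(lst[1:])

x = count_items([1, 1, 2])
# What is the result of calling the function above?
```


count_items([1, 1, 2])
= 1 + count_items([1, 2])
= 1 + 1 + count_items([2])
= 1 + 1 + 1 + count_items([])
= 1 + 1 + 1 + 0
= 3


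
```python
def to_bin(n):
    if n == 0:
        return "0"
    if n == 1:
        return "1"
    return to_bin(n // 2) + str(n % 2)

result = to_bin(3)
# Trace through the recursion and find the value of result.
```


to_bin(3)
= to_bin(1) + "1"
= "1" + "1"
= "11"


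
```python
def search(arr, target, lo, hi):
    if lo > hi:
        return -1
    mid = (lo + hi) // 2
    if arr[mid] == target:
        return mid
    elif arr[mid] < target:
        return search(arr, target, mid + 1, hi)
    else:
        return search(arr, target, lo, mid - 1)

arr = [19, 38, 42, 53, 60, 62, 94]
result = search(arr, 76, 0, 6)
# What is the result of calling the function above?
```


search(arr, 76, 0, 6)
lo=0, hi=6, mid=3, arr[mid]=53
53 < 76, search right half
lo=4, hi=6, mid=5, arr[mid]=62
62 < 76, search right half
lo=6, hi=6, mid=6, arr[mid]=94
94 > 76, search left half
lo > hi, target not found, return -1
= -1


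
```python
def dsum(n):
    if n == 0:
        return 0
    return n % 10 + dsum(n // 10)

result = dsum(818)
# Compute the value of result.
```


dsum(818)
= 8 + dsum(81)
= 8 + 1 + dsum(8)
= 8 + 1 + 8 + dsum(0)
= 8 + 1 + 8 + 0
= 17


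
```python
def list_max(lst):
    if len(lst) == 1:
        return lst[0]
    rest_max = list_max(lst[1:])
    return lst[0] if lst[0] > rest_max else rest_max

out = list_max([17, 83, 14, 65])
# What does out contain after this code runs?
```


list_max([17, 83, 14, 65])
= compare 17 with list_max([83, 14, 65])
= compare 83 with list_max([14, 65])
= compare 14 with list_max([65])
Base: list_max([65]) = 65
compare 14 with 65: max = 65
compare 83 with 65: max = 83
compare 17 with 83: max = 83
= 83


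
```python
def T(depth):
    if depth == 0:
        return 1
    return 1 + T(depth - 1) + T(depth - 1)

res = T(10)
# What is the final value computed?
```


T(10)
= 1 + T(9) + T(9)
= 1 + 2 * T(9)
T(k) = 2^(k+1) - 1
T(0) = 1
T(1) = 3
T(2) = 7
T(3) = 15
T(4) = 31
T(10) = 2^11 - 1 = 2047


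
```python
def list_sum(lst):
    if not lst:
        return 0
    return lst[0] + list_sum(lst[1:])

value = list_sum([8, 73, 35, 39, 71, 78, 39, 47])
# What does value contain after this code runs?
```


list_sum([8, 73, 35, 39, 71, 78, 39, 47])
= 8 + list_sum([73, 35, 39, 71, 78, 39, 47])
= 8 + 73 + list_sum([35, 39, 71, 78, 39, 47])
= 8 + 73 + 35 + list_sum([39, 71, 78, 39, 47])
= 8 + 73 + 35 + 39 + list_sum([71, 78, 39, 47])
= 8 + 73 + 35 + 39 + 71 + list_sum([78, 39, 47])
= 8 + 73 + 35 + 39 + 71 + 78 + list_sum([39, 47])
= 8 + 73 + 35 + 39 + 71 + 78 + 39 + list_sum([47])
= 8 + 73 + 35 + 39 + 71 + 78 + 39 + 47 + list_sum([])
= 8 + 73 + 35 + 39 + 71 + 78 + 39 + 47 + 0
= 390


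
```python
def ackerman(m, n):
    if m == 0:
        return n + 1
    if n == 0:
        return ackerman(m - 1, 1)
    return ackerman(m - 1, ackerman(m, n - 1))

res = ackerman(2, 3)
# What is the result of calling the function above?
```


ackerman(2, 3)
= ackerman(1, ackerman(2, 2))
First compute ackerman(2, 2) = 7
= ackerman(1, 7)
= 9


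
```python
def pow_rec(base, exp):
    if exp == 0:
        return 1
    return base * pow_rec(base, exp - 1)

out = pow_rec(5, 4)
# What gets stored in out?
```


pow_rec(5, 4)
= 5 * pow_rec(5, 3)
= 5 * 5 * pow_rec(5, 2)
= 5 * 5 * 5 * pow_rec(5, 1)
= 5 * 5 * 5 * 5 * pow_rec(5, 0)
= 5 * 5 * 5 * 5 * 1
= 625


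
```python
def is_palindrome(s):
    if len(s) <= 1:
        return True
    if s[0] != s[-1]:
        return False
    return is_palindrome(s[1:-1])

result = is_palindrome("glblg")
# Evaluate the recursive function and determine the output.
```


is_palindrome("glblg")
"glblg": s[0]='g' == s[-1]='g' -> is_palindrome("lbl")
"lbl": s[0]='l' == s[-1]='l' -> is_palindrome("b")
"b": len <= 1 -> True
= True


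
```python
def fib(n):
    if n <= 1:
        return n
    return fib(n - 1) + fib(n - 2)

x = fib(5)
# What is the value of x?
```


fib(5)
= fib(4) + fib(3)
= (fib(3) + fib(2)) + fib(3)
Computing bottom-up: fib(0)=0, fib(1)=1, fib(2)=1, fib(3)=2, fib(4)=3, fib(5)=5
= 5


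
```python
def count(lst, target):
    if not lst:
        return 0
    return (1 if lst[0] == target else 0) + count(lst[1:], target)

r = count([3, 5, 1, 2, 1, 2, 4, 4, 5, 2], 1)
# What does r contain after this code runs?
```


count([3, 5, 1, 2, 1, 2, 4, 4, 5, 2], 1)
lst[0]=3 != 1: 0 + count([5, 1, 2, 1, 2, 4, 4, 5, 2], 1)
lst[0]=5 != 1: 0 + count([1, 2, 1, 2, 4, 4, 5, 2], 1)
lst[0]=1 == 1: 1 + count([2, 1, 2, 4, 4, 5, 2], 1)
lst[0]=2 != 1: 0 + count([1, 2, 4, 4, 5, 2], 1)
lst[0]=1 == 1: 1 + count([2, 4, 4, 5, 2], 1)
lst[0]=2 != 1: 0 + count([4, 4, 5, 2], 1)
lst[0]=4 != 1: 0 + count([4, 5, 2], 1)
lst[0]=4 != 1: 0 + count([5, 2], 1)
lst[0]=5 != 1: 0 + count([2], 1)
lst[0]=2 != 1: 0 + count([], 1)
= 2


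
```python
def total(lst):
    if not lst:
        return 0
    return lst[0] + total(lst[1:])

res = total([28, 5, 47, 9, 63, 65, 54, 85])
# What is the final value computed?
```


total([28, 5, 47, 9, 63, 65, 54, 85])
= 28 + total([5, 47, 9, 63, 65, 54, 85])
= 28 + 5 + total([47, 9, 63, 65, 54, 85])
= 28 + 5 + 47 + total([9, 63, 65, 54, 85])
= 28 + 5 + 47 + 9 + total([63, 65, 54, 85])
= 28 + 5 + 47 + 9 + 63 + total([65, 54, 85])
= 28 + 5 + 47 + 9 + 63 + 65 + total([54, 85])
= 28 + 5 + 47 + 9 + 63 + 65 + 54 + total([85])
= 28 + 5 + 47 + 9 + 63 + 65 + 54 + 85 + total([])
= 28 + 5 + 47 + 9 + 63 + 65 + 54 + 85 + 0
= 356


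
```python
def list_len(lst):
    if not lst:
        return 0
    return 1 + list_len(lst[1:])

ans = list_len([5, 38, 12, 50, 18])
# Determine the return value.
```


list_len([5, 38, 12, 50, 18])
= 1 + list_len([38, 12, 50, 18])
= 1 + 1 + list_len([12, 50, 18])
= 1 + 1 + 1 + list_len([50, 18])
= 1 + 1 + 1 + 1 + list_len([18])
= 1 + 1 + 1 + 1 + 1 + list_len([])
= 1 + 1 + 1 + 1 + 1 + 0
= 5


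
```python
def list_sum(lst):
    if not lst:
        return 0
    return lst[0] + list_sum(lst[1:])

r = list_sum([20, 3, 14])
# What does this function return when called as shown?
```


list_sum([20, 3, 14])
= 20 + list_sum([3, 14])
= 20 + 3 + list_sum([14])
= 20 + 3 + 14 + list_sum([])
= 20 + 3 + 14 + 0
= 37


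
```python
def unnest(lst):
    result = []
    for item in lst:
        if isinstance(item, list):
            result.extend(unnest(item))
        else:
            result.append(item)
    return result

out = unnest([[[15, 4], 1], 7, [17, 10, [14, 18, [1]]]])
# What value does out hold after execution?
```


unnest([[[15, 4], 1], 7, [17, 10, [14, 18, [1]]]])
Processing each element:
  [[15, 4], 1] is a list -> unnest recursively -> [15, 4, 1]
  7 is not a list -> append 7
  [17, 10, [14, 18, [1]]] is a list -> unnest recursively -> [17, 10, 14, 18, 1]
= [15, 4, 1, 7, 17, 10, 14, 18, 1]


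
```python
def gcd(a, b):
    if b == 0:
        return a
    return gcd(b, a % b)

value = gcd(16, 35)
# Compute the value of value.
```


gcd(16, 35)
= gcd(35, 16 % 35) = gcd(35, 16)
= gcd(16, 35 % 16) = gcd(16, 3)
= gcd(3, 16 % 3) = gcd(3, 1)
= gcd(1, 3 % 1) = gcd(1, 0)
b == 0, return a = 1


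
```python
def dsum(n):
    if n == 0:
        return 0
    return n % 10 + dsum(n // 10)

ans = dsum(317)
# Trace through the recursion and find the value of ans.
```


dsum(317)
= 7 + dsum(31)
= 7 + 1 + dsum(3)
= 7 + 1 + 3 + dsum(0)
= 7 + 1 + 3 + 0
= 11


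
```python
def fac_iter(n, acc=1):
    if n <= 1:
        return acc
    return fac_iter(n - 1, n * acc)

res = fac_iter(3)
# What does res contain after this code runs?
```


fac_iter(3, 1)
= fac_iter(2, 3 * 1) = fac_iter(2, 3)
= fac_iter(1, 2 * 3) = fac_iter(1, 6)
n <= 1, return acc = 6


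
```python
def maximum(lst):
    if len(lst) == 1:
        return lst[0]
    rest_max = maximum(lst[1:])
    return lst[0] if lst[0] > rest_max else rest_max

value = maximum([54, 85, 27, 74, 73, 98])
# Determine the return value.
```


maximum([54, 85, 27, 74, 73, 98])
= compare 54 with maximum([85, 27, 74, 73, 98])
= compare 85 with maximum([27, 74, 73, 98])
= compare 27 with maximum([74, 73, 98])
= compare 74 with maximum([73, 98])
= compare 73 with maximum([98])
Base: maximum([98]) = 98
compare 73 with 98: max = 98
compare 74 with 98: max = 98
compare 27 with 98: max = 98
compare 85 with 98: max = 98
compare 54 with 98: max = 98
= 98


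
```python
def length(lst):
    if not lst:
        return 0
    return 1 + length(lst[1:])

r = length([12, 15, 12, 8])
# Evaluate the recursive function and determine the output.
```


length([12, 15, 12, 8])
= 1 + length([15, 12, 8])
= 1 + 1 + length([12, 8])
= 1 + 1 + 1 + length([8])
= 1 + 1 + 1 + 1 + length([])
= 1 + 1 + 1 + 1 + 0
= 4


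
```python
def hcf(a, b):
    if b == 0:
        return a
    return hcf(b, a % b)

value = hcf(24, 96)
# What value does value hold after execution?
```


hcf(24, 96)
= hcf(96, 24 % 96) = hcf(96, 24)
= hcf(24, 96 % 24) = hcf(24, 0)
b == 0, return a = 24


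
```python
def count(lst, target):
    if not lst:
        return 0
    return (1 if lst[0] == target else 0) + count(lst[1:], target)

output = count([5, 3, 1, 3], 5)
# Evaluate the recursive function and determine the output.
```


count([5, 3, 1, 3], 5)
lst[0]=5 == 5: 1 + count([3, 1, 3], 5)
lst[0]=3 != 5: 0 + count([1, 3], 5)
lst[0]=1 != 5: 0 + count([3], 5)
lst[0]=3 != 5: 0 + count([], 5)
= 1


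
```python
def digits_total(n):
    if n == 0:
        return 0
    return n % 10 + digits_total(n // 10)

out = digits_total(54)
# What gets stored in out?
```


digits_total(54)
= 4 + digits_total(5)
= 4 + 5 + digits_total(0)
= 4 + 5 + 0
= 9


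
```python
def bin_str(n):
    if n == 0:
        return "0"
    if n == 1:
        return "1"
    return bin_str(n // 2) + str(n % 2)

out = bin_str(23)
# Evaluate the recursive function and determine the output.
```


bin_str(23)
= bin_str(11) + "1"
= bin_str(5) + "1" + "1"
= bin_str(2) + "1" + "1" + "1"
= bin_str(1) + "0" + "1" + "1" + "1"
= "1" + "0" + "1" + "1" + "1"
= "10111"


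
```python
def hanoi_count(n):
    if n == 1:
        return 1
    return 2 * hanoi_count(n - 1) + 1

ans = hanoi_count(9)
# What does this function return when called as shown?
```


hanoi_count(9)
= 2 * hanoi_count(8) + 1
= 2 * (2 * hanoi_count(7) + 1) + 1
= 2 * (2 * (2 * hanoi_count(6) + 1) + 1) + 1
= 2 * (2 * (2 * (2 * hanoi_count(5) + 1) + 1) + 1) + 1
= 2 * (2 * (2 * (2 * (2 * hanoi_count(4) + 1) + 1) + 1) + 1) + 1
= 2 * (2 * (2 * (2 * (2 * (2 * hanoi_count(3) + 1) + 1) + 1) + 1) + 1) + 1
= 2 * (2 * (2 * (2 * (2 * (2 * (2 * hanoi_count(2) + 1) + 1) + 1) + 1) + 1) + 1) + 1
= 2 * (2 * (2 * (2 * (2 * (2 * (2 * (2 * hanoi_count(1) + 1) + 1) + 1) + 1) + 1) + 1) + 1) + 1
Now compute bottom-up:
hanoi_count(1) = 1
hanoi_count(2) = 2 * 1 + 1 = 3
hanoi_count(3) = 2 * 3 + 1 = 7
hanoi_count(4) = 2 * 7 + 1 = 15
hanoi_count(5) = 2 * 15 + 1 = 31
hanoi_count(6) = 2 * 31 + 1 = 63
hanoi_count(7) = 2 * 63 + 1 = 127
hanoi_count(8) = 2 * 127 + 1 = 255
hanoi_count(9) = 2 * 255 + 1 = 511
= 511


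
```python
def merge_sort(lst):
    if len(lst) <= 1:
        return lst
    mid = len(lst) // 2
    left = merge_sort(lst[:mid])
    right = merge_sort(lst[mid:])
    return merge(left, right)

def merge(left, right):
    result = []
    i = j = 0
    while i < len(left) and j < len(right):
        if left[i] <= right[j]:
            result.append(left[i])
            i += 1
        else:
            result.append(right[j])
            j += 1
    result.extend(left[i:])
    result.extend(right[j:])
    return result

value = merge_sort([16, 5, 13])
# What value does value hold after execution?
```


merge_sort([16, 5, 13])
Split into [16] and [5, 13]
Left sorted: [16]
Right sorted: [5, 13]
Merge [16] and [5, 13]
= [5, 13, 16]


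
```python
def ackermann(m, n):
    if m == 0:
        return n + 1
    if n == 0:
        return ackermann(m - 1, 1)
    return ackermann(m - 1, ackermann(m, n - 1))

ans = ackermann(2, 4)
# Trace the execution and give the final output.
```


ackermann(2, 4)
= ackermann(1, ackermann(2, 3))
First compute ackermann(2, 3) = 9
= ackermann(1, 9)
= 11


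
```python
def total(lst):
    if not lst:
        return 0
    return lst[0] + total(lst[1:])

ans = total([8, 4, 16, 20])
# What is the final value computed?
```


total([8, 4, 16, 20])
= 8 + total([4, 16, 20])
= 8 + 4 + total([16, 20])
= 8 + 4 + 16 + total([20])
= 8 + 4 + 16 + 20 + total([])
= 8 + 4 + 16 + 20 + 0
= 48


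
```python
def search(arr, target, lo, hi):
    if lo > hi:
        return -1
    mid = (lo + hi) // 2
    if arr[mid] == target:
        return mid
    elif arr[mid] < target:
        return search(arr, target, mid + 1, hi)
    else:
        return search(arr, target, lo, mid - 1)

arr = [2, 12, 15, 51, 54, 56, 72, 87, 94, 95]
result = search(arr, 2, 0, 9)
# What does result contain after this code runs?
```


search(arr, 2, 0, 9)
lo=0, hi=9, mid=4, arr[mid]=54
54 > 2, search left half
lo=0, hi=3, mid=1, arr[mid]=12
12 > 2, search left half
lo=0, hi=0, mid=0, arr[mid]=2
arr[0] == 2, found at index 0
= 0


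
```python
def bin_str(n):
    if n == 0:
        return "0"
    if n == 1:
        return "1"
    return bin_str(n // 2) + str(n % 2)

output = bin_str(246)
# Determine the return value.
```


bin_str(246)
= bin_str(123) + "0"
= bin_str(61) + "1" + "0"
= bin_str(30) + "1" + "1" + "0"
= bin_str(15) + "0" + "1" + "1" + "0"
= bin_str(7) + "1" + "0" + "1" + "1" + "0"
= bin_str(3) + "1" + "1" + "0" + "1" + "1" + "0"
= bin_str(1) + "1" + "1" + "1" + "0" + "1" + "1" + "0"
= "1" + "1" + "1" + "1" + "0" + "1" + "1" + "0"
= "11110110"


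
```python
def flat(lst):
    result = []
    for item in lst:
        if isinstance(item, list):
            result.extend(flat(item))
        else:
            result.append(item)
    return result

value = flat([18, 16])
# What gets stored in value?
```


flat([18, 16])
Processing each element:
  18 is not a list -> append 18
  16 is not a list -> append 16
= [18, 16]


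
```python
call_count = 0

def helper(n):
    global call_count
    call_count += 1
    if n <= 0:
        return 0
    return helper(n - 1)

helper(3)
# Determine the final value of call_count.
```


helper(3) calls helper(2) calls ... calls helper(0)
Total calls: 3 + 1 (for base case) = 4


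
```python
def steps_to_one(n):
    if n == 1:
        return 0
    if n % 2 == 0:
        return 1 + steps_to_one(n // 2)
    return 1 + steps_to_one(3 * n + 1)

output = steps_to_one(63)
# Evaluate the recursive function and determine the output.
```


steps_to_one(63)
63 is odd -> 3*63+1 = 190 -> steps_to_one(190)
190 is even -> steps_to_one(95)
95 is odd -> 3*95+1 = 286 -> steps_to_one(286)
286 is even -> steps_to_one(143)
143 is odd -> 3*143+1 = 430 -> steps_to_one(430)
430 is even -> steps_to_one(215)
215 is odd -> 3*215+1 = 646 -> steps_to_one(646)
646 is even -> steps_to_one(323)
323 is odd -> 3*323+1 = 970 -> steps_to_one(970)
970 is even -> steps_to_one(485)
485 is odd -> 3*485+1 = 1456 -> steps_to_one(1456)
1456 is even -> steps_to_one(728)
728 is even -> steps_to_one(364)
364 is even -> steps_to_one(182)
182 is even -> steps_to_one(91)
91 is odd -> 3*91+1 = 274 -> steps_to_one(274)
274 is even -> steps_to_one(137)
137 is odd -> 3*137+1 = 412 -> steps_to_one(412)
412 is even -> steps_to_one(206)
206 is even -> steps_to_one(103)
103 is odd -> 3*103+1 = 310 -> steps_to_one(310)
310 is even -> steps_to_one(155)
155 is odd -> 3*155+1 = 466 -> steps_to_one(466)
466 is even -> steps_to_one(233)
233 is odd -> 3*233+1 = 700 -> steps_to_one(700)
700 is even -> steps_to_one(350)
350 is even -> steps_to_one(175)
175 is odd -> 3*175+1 = 526 -> steps_to_one(526)
526 is even -> steps_to_one(263)
263 is odd -> 3*263+1 = 790 -> steps_to_one(790)
790 is even -> steps_to_one(395)
395 is odd -> 3*395+1 = 1186 -> steps_to_one(1186)
1186 is even -> steps_to_one(593)
593 is odd -> 3*593+1 = 1780 -> steps_to_one(1780)
1780 is even -> steps_to_one(890)
890 is even -> steps_to_one(445)
445 is odd -> 3*445+1 = 1336 -> steps_to_one(1336)
1336 is even -> steps_to_one(668)
668 is even -> steps_to_one(334)
334 is even -> steps_to_one(167)
167 is odd -> 3*167+1 = 502 -> steps_to_one(502)
502 is even -> steps_to_one(251)
251 is odd -> 3*251+1 = 754 -> steps_to_one(754)
754 is even -> steps_to_one(377)
377 is odd -> 3*377+1 = 1132 -> steps_to_one(1132)
1132 is even -> steps_to_one(566)
566 is even -> steps_to_one(283)
283 is odd -> 3*283+1 = 850 -> steps_to_one(850)
850 is even -> steps_to_one(425)
425 is odd -> 3*425+1 = 1276 -> steps_to_one(1276)
1276 is even -> steps_to_one(638)
638 is even -> steps_to_one(319)
319 is odd -> 3*319+1 = 958 -> steps_to_one(958)
958 is even -> steps_to_one(479)
479 is odd -> 3*479+1 = 1438 -> steps_to_one(1438)
1438 is even -> steps_to_one(719)
719 is odd -> 3*719+1 = 2158 -> steps_to_one(2158)
2158 is even -> steps_to_one(1079)
1079 is odd -> 3*1079+1 = 3238 -> steps_to_one(3238)
3238 is even -> steps_to_one(1619)
1619 is odd -> 3*1619+1 = 4858 -> steps_to_one(4858)
4858 is even -> steps_to_one(2429)
2429 is odd -> 3*2429+1 = 7288 -> steps_to_one(7288)
7288 is even -> steps_to_one(3644)
3644 is even -> steps_to_one(1822)
1822 is even -> steps_to_one(911)
911 is odd -> 3*911+1 = 2734 -> steps_to_one(2734)
2734 is even -> steps_to_one(1367)
1367 is odd -> 3*1367+1 = 4102 -> steps_to_one(4102)
4102 is even -> steps_to_one(2051)
2051 is odd -> 3*2051+1 = 6154 -> steps_to_one(6154)
6154 is even -> steps_to_one(3077)
3077 is odd -> 3*3077+1 = 9232 -> steps_to_one(9232)
9232 is even -> steps_to_one(4616)
4616 is even -> steps_to_one(2308)
2308 is even -> steps_to_one(1154)
1154 is even -> steps_to_one(577)
577 is odd -> 3*577+1 = 1732 -> steps_to_one(1732)
1732 is even -> steps_to_one(866)
866 is even -> steps_to_one(433)
433 is odd -> 3*433+1 = 1300 -> steps_to_one(1300)
1300 is even -> steps_to_one(650)
650 is even -> steps_to_one(325)
325 is odd -> 3*325+1 = 976 -> steps_to_one(976)
976 is even -> steps_to_one(488)
488 is even -> steps_to_one(244)
244 is even -> steps_to_one(122)
122 is even -> steps_to_one(61)
61 is odd -> 3*61+1 = 184 -> steps_to_one(184)
184 is even -> steps_to_one(92)
92 is even -> steps_to_one(46)
46 is even -> steps_to_one(23)
23 is odd -> 3*23+1 = 70 -> steps_to_one(70)
70 is even -> steps_to_one(35)
35 is odd -> 3*35+1 = 106 -> steps_to_one(106)
106 is even -> steps_to_one(53)
53 is odd -> 3*53+1 = 160 -> steps_to_one(160)
160 is even -> steps_to_one(80)
80 is even -> steps_to_one(40)
40 is even -> steps_to_one(20)
20 is even -> steps_to_one(10)
10 is even -> steps_to_one(5)
5 is odd -> 3*5+1 = 16 -> steps_to_one(16)
16 is even -> steps_to_one(8)
8 is even -> steps_to_one(4)
4 is even -> steps_to_one(2)
2 is even -> steps_to_one(1)
Reached 1 after 107 steps
= 107


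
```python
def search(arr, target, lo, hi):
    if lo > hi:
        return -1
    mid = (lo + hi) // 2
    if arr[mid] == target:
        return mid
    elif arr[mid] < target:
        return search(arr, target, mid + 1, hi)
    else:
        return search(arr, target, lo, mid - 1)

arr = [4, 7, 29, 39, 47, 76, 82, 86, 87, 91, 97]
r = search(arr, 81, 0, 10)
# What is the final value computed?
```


search(arr, 81, 0, 10)
lo=0, hi=10, mid=5, arr[mid]=76
76 < 81, search right half
lo=6, hi=10, mid=8, arr[mid]=87
87 > 81, search left half
lo=6, hi=7, mid=6, arr[mid]=82
82 > 81, search left half
lo > hi, target not found, return -1
= -1


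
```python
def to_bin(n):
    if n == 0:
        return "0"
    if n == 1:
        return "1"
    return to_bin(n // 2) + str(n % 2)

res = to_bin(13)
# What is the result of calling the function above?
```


to_bin(13)
= to_bin(6) + "1"
= to_bin(3) + "0" + "1"
= to_bin(1) + "1" + "0" + "1"
= "1" + "1" + "0" + "1"
= "1101"


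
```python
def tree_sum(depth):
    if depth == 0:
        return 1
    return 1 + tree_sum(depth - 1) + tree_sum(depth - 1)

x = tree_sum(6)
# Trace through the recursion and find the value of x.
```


tree_sum(6)
= 1 + tree_sum(5) + tree_sum(5)
= 1 + 2 * tree_sum(5)
tree_sum(k) = 2^(k+1) - 1
tree_sum(0) = 1
tree_sum(1) = 3
tree_sum(2) = 7
tree_sum(3) = 15
tree_sum(4) = 31
tree_sum(6) = 2^7 - 1 = 127


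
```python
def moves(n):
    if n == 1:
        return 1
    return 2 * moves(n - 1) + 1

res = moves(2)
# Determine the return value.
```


moves(2)
= 2 * moves(1) + 1
Now compute bottom-up:
moves(1) = 1
moves(2) = 2 * 1 + 1 = 3
= 3


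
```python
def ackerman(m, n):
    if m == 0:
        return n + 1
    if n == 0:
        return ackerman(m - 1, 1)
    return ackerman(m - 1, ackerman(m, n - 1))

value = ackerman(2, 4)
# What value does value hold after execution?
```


ackerman(2, 4)
= ackerman(1, ackerman(2, 3))
First compute ackerman(2, 3) = 9
= ackerman(1, 9)
= 11


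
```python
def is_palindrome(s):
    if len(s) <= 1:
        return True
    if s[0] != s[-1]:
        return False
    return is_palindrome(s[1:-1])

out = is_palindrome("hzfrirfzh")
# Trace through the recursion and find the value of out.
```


is_palindrome("hzfrirfzh")
"hzfrirfzh": s[0]='h' == s[-1]='h' -> is_palindrome("zfrirfz")
"zfrirfz": s[0]='z' == s[-1]='z' -> is_palindrome("frirf")
"frirf": s[0]='f' == s[-1]='f' -> is_palindrome("rir")
"rir": s[0]='r' == s[-1]='r' -> is_palindrome("i")
"i": len <= 1 -> True
= True


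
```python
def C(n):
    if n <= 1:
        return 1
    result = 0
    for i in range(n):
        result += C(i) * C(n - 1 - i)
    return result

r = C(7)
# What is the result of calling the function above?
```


C(7)
= sum of C(i) * C(7-1-i) for i in 0..6
First compute sub-values bottom-up:
  C(0) = 1, C(1) = 1
  C(2) = 1*1 + 1*1 = 2
  C(3) = 1*2 + 1*1 + 2*1 = 5
  C(4) = 1*5 + 1*2 + 2*1 + 5*1 = 14
  C(5) = 1*14 + 1*5 + 2*2 + 5*1 + 14*1 = 42
  C(6) = 1*42 + 1*14 + 2*5 + 5*2 + 14*1 + 42*1 = 132
Now C(7):
  C(0)*C(6) = 1*132 = 132
  C(1)*C(5) = 1*42 = 42
  C(2)*C(4) = 2*14 = 28
  C(3)*C(3) = 5*5 = 25
  C(4)*C(2) = 14*2 = 28
  C(5)*C(1) = 42*1 = 42
  C(6)*C(0) = 132*1 = 132
= 132 + 42 + 28 + 25 + 28 + 42 + 132
= 429


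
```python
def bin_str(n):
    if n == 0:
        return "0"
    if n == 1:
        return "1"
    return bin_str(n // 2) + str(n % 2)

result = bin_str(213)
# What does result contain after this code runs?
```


bin_str(213)
= bin_str(106) + "1"
= bin_str(53) + "0" + "1"
= bin_str(26) + "1" + "0" + "1"
= bin_str(13) + "0" + "1" + "0" + "1"
= bin_str(6) + "1" + "0" + "1" + "0" + "1"
= bin_str(3) + "0" + "1" + "0" + "1" + "0" + "1"
= bin_str(1) + "1" + "0" + "1" + "0" + "1" + "0" + "1"
= "1" + "1" + "0" + "1" + "0" + "1" + "0" + "1"
= "11010101"


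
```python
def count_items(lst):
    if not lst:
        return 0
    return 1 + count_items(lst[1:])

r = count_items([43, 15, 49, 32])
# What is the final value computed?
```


count_items([43, 15, 49, 32])
= 1 + count_items([15, 49, 32])
= 1 + 1 + count_items([49, 32])
= 1 + 1 + 1 + count_items([32])
= 1 + 1 + 1 + 1 + count_items([])
= 1 + 1 + 1 + 1 + 0
= 4


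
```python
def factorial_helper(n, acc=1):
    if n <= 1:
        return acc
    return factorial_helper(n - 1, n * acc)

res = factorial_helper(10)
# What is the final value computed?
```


factorial_helper(10, 1)
= factorial_helper(9, 10 * 1) = factorial_helper(9, 10)
= factorial_helper(8, 9 * 10) = factorial_helper(8, 90)
= factorial_helper(7, 8 * 90) = factorial_helper(7, 720)
= factorial_helper(6, 7 * 720) = factorial_helper(6, 5040)
= factorial_helper(5, 6 * 5040) = factorial_helper(5, 30240)
= factorial_helper(4, 5 * 30240) = factorial_helper(4, 151200)
= factorial_helper(3, 4 * 151200) = factorial_helper(3, 604800)
= factorial_helper(2, 3 * 604800) = factorial_helper(2, 1814400)
= factorial_helper(1, 2 * 1814400) = factorial_helper(1, 3628800)
n <= 1, return acc = 3628800


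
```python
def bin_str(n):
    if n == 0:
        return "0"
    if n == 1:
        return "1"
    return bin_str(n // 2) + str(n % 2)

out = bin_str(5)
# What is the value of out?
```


bin_str(5)
= bin_str(2) + "1"
= bin_str(1) + "0" + "1"
= "1" + "0" + "1"
= "101"


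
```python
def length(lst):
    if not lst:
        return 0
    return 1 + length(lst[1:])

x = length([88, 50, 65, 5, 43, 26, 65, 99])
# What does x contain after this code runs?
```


length([88, 50, 65, 5, 43, 26, 65, 99])
= 1 + length([50, 65, 5, 43, 26, 65, 99])
= 1 + 1 + length([65, 5, 43, 26, 65, 99])
= 1 + 1 + 1 + length([5, 43, 26, 65, 99])
= 1 + 1 + 1 + 1 + length([43, 26, 65, 99])
= 1 + 1 + 1 + 1 + 1 + length([26, 65, 99])
= 1 + 1 + 1 + 1 + 1 + 1 + length([65, 99])
= 1 + 1 + 1 + 1 + 1 + 1 + 1 + length([99])
= 1 + 1 + 1 + 1 + 1 + 1 + 1 + 1 + length([])
= 1 + 1 + 1 + 1 + 1 + 1 + 1 + 1 + 0
= 8
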